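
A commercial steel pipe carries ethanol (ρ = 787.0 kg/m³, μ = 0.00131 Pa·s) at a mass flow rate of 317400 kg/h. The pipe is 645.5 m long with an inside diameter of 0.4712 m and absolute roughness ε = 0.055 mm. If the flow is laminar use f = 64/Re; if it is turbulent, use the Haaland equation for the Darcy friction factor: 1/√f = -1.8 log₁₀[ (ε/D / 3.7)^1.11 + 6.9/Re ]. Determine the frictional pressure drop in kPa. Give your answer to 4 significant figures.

ΔP ≈ 3.682 kPa

ṁ = 317400 kg/h = 317400/3600 = 88.17 kg/s.
A = πD²/4 = π(0.4712)²/4 = 0.1744 m²; mean velocity V = ṁ/(ρA) = 88.17/(787 · 0.1744) = 0.6424 m/s.
Reynolds number Re = ρVD/μ = 787 · 0.6424 · 0.4712 / 0.00131 = 1.819e+05.
Re > 4000 → turbulent. Relative roughness ε/D = 5.5e-05/0.4712 = 0.000117. Haaland: 1/√f = -1.8 log₁₀[(0.000117/3.7)^1.11 + 6.9/1.819e+05] = -1.8 log₁₀[1.01e-05 + 3.79e-05] = 7.773, so f = 0.01655.
Darcy-Weisbach: ΔP = f(L/D)(ρV²/2) = 0.01655·(645.5/0.4712)·(787·0.6424²/2) = 0.01655·1370·162.4 = 3682 Pa.
ΔP = 3682 Pa = 3.682 kPa.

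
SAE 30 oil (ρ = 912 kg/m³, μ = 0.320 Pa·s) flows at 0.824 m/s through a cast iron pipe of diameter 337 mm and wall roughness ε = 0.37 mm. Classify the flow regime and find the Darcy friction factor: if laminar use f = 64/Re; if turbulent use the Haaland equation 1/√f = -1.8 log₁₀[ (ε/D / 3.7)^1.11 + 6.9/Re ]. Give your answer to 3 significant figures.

Re = ρVD/μ = 912·0.824·0.337/0.32 = 791.4.
Re < 2300 → laminar, so f = 64/Re = 0.08087 (roughness is irrelevant in laminar flow).

f ≈ 0.0809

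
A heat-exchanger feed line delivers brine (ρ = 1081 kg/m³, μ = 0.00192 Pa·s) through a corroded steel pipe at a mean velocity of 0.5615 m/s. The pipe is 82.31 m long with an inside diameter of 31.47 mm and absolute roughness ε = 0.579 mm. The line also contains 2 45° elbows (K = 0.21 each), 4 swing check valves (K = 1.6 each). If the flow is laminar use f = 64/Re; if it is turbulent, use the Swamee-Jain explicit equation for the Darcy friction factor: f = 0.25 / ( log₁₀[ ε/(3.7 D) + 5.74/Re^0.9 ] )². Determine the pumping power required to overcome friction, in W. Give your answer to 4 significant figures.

P ≈ 10.63 W

Reynolds number Re = ρVD/μ = 1081 · 0.5615 · 0.03147 / 0.00192 = 9949.
Re > 4000 → turbulent. Relative roughness ε/D = 0.000579/0.03147 = 0.0184. Swamee-Jain: f = 0.25/(log₁₀[0.0184/3.7 + 5.74/9949^0.9])² = 0.25/(log₁₀[0.00497 + 0.00145])² = 0.25/(-2.192)² = 0.05201.
Total minor-loss coefficient ΣK = 2·0.21 + 4·1.6 = 6.82.
ΔP = [f·L/D + ΣK]·(ρV²/2) = [0.05201·82.31/0.03147 + 6.82]·(1081·0.5615²/2) = [136 + 6.82]·170.4 = 2.434e+04 Pa.
Q = V·A = 0.5615·0.0007778 = 0.0004368 m³/s.
Pumping power P = QΔP = 0.0004368·2.434e+04 = 10.632 W = 10.63 W.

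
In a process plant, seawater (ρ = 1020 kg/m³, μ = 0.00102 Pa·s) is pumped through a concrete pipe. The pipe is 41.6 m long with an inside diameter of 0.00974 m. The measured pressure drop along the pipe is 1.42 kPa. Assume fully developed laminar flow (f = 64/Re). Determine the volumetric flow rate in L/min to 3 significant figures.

Q ≈ 0.444 L/min

For laminar flow, f = 64/Re with Re = ρVD/μ, so Darcy-Weisbach reduces to ΔP = 32μLV/D². Solving for V: V = ΔP·D²/(32μL) = 1420·(0.00974)²/(32·0.00102·41.6) = 0.09921 m/s.
Check: Re = ρVD/μ = 1020·0.09921·0.00974/0.00102 = 966.3 < 2300, so the laminar assumption holds.
Q = V·A = 0.09921·(π/4·0.00974²) = 7.392e-06 m³/s = 0.444 L/min.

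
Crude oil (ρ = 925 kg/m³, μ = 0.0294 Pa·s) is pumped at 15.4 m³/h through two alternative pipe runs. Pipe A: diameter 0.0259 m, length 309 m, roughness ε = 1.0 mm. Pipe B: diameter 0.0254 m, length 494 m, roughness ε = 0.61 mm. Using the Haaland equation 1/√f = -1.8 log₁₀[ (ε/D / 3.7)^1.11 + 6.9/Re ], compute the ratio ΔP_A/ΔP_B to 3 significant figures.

ΔP_A/ΔP_B ≈ 0.673

Pipe A: V = Q/A = 0.004278/0.0005269 = 8.119 m/s; Re = 6616; ε/D = 0.0386; Haaland → f = 0.06783; ΔP_A = f(L/D)(ρV²/2) = 2.467e+07 Pa.
Pipe B: V = Q/A = 0.004278/0.0005067 = 8.442 m/s; Re = 6747; ε/D = 0.024; Haaland → f = 0.05719; ΔP_B = f(L/D)(ρV²/2) = 3.666e+07 Pa.
ΔP_A/ΔP_B = 2.467e+07/3.666e+07 = 0.673.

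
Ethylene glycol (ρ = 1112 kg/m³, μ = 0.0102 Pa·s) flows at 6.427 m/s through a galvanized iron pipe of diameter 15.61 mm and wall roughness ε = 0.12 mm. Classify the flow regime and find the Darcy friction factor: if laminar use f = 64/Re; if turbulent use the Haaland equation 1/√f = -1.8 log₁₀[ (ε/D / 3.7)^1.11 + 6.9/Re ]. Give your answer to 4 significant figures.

f ≈ 0.04012

Re = ρVD/μ = 1112·6.427·0.01561/0.0102 = 1.094e+04.
Re > 4000 → turbulent. ε/D = 0.00012/0.01561 = 0.00769; Haaland: 1/√f = -1.8 log₁₀[0.00105 + 0.000631] = 4.993, so f = 0.04012.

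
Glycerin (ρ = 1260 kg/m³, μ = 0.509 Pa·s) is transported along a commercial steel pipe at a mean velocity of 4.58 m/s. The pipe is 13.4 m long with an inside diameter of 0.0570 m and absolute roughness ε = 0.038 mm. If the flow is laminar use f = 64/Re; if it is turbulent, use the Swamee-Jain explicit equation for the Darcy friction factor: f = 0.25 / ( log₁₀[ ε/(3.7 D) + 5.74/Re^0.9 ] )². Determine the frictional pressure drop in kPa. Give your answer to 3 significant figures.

ΔP ≈ 308 kPa

Reynolds number Re = ρVD/μ = 1260 · 4.58 · 0.057 / 0.509 = 646.2.
Re < 2300 → laminar flow, so f = 64/Re = 64/646.2 = 0.09903 (the turbulent correlation is not needed).
Darcy-Weisbach: ΔP = f(L/D)(ρV²/2) = 0.09903·(13.4/0.057)·(1260·4.58²/2) = 0.09903·235.1·1.322e+04 = 3.077e+05 Pa.
ΔP = 3.077e+05 Pa = 308 kPa.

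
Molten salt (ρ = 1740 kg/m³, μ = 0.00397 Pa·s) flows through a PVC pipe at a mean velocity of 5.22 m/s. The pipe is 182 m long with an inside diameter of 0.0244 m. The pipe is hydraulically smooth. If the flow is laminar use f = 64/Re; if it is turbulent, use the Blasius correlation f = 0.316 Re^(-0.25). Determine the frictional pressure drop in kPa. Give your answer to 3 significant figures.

Reynolds number Re = ρVD/μ = 1740 · 5.22 · 0.0244 / 0.00397 = 5.582e+04.
Re > 4000 → turbulent. Smooth-pipe (Blasius): f = 0.316 Re^(-0.25) = 0.316/(5.582e+04)^0.25 = 0.02056.
Darcy-Weisbach: ΔP = f(L/D)(ρV²/2) = 0.02056·(182/0.0244)·(1740·5.22²/2) = 0.02056·7459·2.371e+04 = 3.635e+06 Pa.
ΔP = 3.635e+06 Pa = 3640 kPa.

ΔP ≈ 3640 kPa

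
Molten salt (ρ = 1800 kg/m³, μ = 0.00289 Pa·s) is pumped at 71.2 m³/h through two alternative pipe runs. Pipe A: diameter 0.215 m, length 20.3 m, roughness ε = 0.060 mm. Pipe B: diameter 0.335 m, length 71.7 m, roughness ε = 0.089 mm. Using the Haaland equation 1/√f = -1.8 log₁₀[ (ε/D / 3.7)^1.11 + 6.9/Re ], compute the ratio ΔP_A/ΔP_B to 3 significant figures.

Pipe A: V = Q/A = 0.01978/0.03631 = 0.5448 m/s; Re = 7.295e+04; ε/D = 0.000279; Haaland → f = 0.02012; ΔP_A = f(L/D)(ρV²/2) = 507.4 Pa.
Pipe B: V = Q/A = 0.01978/0.08814 = 0.2244 m/s; Re = 4.682e+04; ε/D = 0.000266; Haaland → f = 0.02179; ΔP_B = f(L/D)(ρV²/2) = 211.4 Pa.
ΔP_A/ΔP_B = 507.4/211.4 = 2.40.

ΔP_A/ΔP_B ≈ 2.40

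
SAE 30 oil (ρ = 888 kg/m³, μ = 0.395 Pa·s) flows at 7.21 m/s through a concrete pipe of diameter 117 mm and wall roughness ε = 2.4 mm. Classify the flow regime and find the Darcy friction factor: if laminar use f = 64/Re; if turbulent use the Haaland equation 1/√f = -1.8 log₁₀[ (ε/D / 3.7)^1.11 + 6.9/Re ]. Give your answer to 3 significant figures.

f ≈ 0.0337

Re = ρVD/μ = 888·7.21·0.117/0.395 = 1896.
Re < 2300 → laminar, so f = 64/Re = 0.03375 (roughness is irrelevant in laminar flow).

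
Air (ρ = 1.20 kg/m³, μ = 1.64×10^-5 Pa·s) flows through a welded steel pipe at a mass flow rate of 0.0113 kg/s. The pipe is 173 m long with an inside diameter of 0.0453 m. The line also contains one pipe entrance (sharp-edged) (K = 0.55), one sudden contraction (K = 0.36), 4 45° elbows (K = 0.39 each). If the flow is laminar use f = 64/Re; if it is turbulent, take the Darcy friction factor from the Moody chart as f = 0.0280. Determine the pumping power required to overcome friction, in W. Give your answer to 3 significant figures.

P ≈ 21.1 W

A = πD²/4 = π(0.0453)²/4 = 0.001612 m²; mean velocity V = ṁ/(ρA) = 0.0113/(1.2 · 0.001612) = 5.843 m/s.
Reynolds number Re = ρVD/μ = 1.2 · 5.843 · 0.0453 / 1.64e-05 = 1.937e+04.
Re > 4000 → turbulent; use the Moody-chart value f = 0.0280.
Total minor-loss coefficient ΣK = 1·0.55 + 1·0.36 + 4·0.39 = 2.47.
ΔP = [f·L/D + ΣK]·(ρV²/2) = [0.028·173/0.0453 + 2.47]·(1.2·5.843²/2) = [106.9 + 2.47]·20.48 = 2241 Pa.
Q = ṁ/ρ = 0.0113/1.2 = 0.009417 m³/s.
Pumping power P = QΔP = 0.009417·2241 = 21.10 W = 21.1 W.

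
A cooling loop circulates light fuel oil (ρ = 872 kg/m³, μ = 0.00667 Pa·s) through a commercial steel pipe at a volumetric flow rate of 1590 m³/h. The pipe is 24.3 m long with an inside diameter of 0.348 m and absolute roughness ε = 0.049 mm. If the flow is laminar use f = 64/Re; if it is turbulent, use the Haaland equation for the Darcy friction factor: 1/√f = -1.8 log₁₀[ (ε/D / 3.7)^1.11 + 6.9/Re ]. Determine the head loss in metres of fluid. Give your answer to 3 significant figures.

h_f ≈ 1.25 m

Q = 1590 m³/h = 1590/3600 = 0.4417 m³/s.
Cross-sectional area A = πD²/4 = π(0.348)²/4 = 0.09511 m²; mean velocity V = Q/A = 0.4417/0.09511 = 4.644 m/s.
Reynolds number Re = ρVD/μ = 872 · 4.644 · 0.348 / 0.00667 = 2.113e+05.
Re > 4000 → turbulent. Relative roughness ε/D = 4.9e-05/0.348 = 0.000141. Haaland: 1/√f = -1.8 log₁₀[(0.000141/3.7)^1.11 + 6.9/2.113e+05] = -1.8 log₁₀[1.24e-05 + 3.27e-05] = 7.823, so f = 0.01634.
Darcy-Weisbach: ΔP = f(L/D)(ρV²/2) = 0.01634·(24.3/0.348)·(872·4.644²/2) = 0.01634·69.83·9401 = 1.073e+04 Pa.
Head loss h_f = ΔP/(ρg) = 1.073e+04/(872·9.81) = 1.25 m.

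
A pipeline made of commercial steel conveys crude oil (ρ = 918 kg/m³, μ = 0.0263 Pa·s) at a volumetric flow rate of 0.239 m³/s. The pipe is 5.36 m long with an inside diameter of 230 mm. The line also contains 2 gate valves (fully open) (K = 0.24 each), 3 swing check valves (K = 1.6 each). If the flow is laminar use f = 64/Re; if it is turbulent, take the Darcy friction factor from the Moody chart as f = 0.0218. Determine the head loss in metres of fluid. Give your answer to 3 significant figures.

Cross-sectional area A = πD²/4 = π(0.23)²/4 = 0.04155 m²; mean velocity V = Q/A = 0.239/0.04155 = 5.752 m/s.
Reynolds number Re = ρVD/μ = 918 · 5.752 · 0.23 / 0.0263 = 4.618e+04.
Re > 4000 → turbulent; use the Moody-chart value f = 0.0218.
Total minor-loss coefficient ΣK = 2·0.24 + 3·1.6 = 5.28.
ΔP = [f·L/D + ΣK]·(ρV²/2) = [0.0218·5.36/0.23 + 5.28]·(918·5.752²/2) = [0.508 + 5.28]·1.519e+04 = 8.791e+04 Pa.
Head loss h_f = ΔP/(ρg) = 8.791e+04/(918·9.81) = 9.76 m.

h_f ≈ 9.76 m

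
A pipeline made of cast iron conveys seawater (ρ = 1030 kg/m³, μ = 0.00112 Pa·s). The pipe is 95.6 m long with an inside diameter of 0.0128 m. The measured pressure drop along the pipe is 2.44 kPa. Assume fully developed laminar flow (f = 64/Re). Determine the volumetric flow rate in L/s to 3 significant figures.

Q ≈ 0.0150 L/s

For laminar flow, f = 64/Re with Re = ρVD/μ, so Darcy-Weisbach reduces to ΔP = 32μLV/D². Solving for V: V = ΔP·D²/(32μL) = 2440·(0.0128)²/(32·0.00112·95.6) = 0.1167 m/s.
Check: Re = ρVD/μ = 1030·0.1167·0.0128/0.00112 = 1373 < 2300, so the laminar assumption holds.
Q = V·A = 0.1167·(π/4·0.0128²) = 1.501e-05 m³/s = 0.0150 L/s.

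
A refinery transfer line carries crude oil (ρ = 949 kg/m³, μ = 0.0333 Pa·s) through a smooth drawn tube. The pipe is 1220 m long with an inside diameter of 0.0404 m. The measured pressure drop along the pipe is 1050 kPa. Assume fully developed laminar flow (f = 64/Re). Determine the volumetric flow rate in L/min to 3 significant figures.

For laminar flow, f = 64/Re with Re = ρVD/μ, so Darcy-Weisbach reduces to ΔP = 32μLV/D². Solving for V: V = ΔP·D²/(32μL) = 1.05e+06·(0.0404)²/(32·0.0333·1220) = 1.318 m/s.
Check: Re = ρVD/μ = 949·1.318·0.0404/0.0333 = 1518 < 2300, so the laminar assumption holds.
Q = V·A = 1.318·(π/4·0.0404²) = 0.00169 m³/s = 101 L/min.

Q ≈ 101 L/min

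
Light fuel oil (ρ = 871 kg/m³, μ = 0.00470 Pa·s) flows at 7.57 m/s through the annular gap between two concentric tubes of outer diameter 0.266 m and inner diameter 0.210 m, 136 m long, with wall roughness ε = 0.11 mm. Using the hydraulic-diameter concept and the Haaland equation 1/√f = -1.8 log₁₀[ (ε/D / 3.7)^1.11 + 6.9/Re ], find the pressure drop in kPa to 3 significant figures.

ΔP ≈ 1530 kPa

Hydraulic diameter D_h = 4A/P = D_o - D_i = 0.266 - 0.21 = 0.056 m.
Re = ρVD_h/μ = 871·7.57·0.056/0.0047 = 7.856e+04.
ε/D_h = 0.00011/0.056 = 0.00196; Haaland gives 1/√f = -1.8 log₁₀[0.000232+8.78e-05] = 6.292, so f = 0.02526.
ΔP = f(L/D_h)(ρV²/2) = 0.02526·136/0.056·2.496e+04 = 1.531e+06 Pa.
ΔP = 1530 kPa.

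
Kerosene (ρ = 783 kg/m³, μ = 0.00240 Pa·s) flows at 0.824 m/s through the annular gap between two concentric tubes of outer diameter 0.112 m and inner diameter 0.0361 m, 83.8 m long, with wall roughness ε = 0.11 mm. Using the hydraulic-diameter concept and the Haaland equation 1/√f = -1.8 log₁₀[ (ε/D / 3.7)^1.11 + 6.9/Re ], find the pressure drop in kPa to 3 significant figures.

ΔP ≈ 8.33 kPa

Hydraulic diameter D_h = 4A/P = D_o - D_i = 0.112 - 0.0361 = 0.0759 m.
Re = ρVD_h/μ = 783·0.824·0.0759/0.0024 = 2.04e+04.
ε/D_h = 0.00011/0.0759 = 0.00145; Haaland gives 1/√f = -1.8 log₁₀[0.000165+0.000338] = 5.937, so f = 0.02838.
ΔP = f(L/D_h)(ρV²/2) = 0.02838·83.8/0.0759·265.8 = 8328 Pa.
ΔP = 8.33 kPa.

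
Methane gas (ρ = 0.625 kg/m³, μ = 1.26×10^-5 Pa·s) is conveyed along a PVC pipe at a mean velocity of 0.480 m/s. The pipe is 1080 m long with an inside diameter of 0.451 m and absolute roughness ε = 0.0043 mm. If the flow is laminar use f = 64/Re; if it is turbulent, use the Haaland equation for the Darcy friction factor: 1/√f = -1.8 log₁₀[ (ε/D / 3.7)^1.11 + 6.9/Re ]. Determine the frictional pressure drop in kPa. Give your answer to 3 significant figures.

Reynolds number Re = ρVD/μ = 0.625 · 0.48 · 0.451 / 1.26e-05 = 1.074e+04.
Re > 4000 → turbulent. Relative roughness ε/D = 4.3e-06/0.451 = 9.53e-06. Haaland: 1/√f = -1.8 log₁₀[(9.53e-06/3.7)^1.11 + 6.9/1.074e+04] = -1.8 log₁₀[6.26e-07 + 0.000643] = 5.745, so f = 0.0303.
Darcy-Weisbach: ΔP = f(L/D)(ρV²/2) = 0.0303·(1080/0.451)·(0.625·0.48²/2) = 0.0303·2395·0.072 = 5.224 Pa.
ΔP = 5.224 Pa = 0.00522 kPa.

ΔP ≈ 0.00522 kPa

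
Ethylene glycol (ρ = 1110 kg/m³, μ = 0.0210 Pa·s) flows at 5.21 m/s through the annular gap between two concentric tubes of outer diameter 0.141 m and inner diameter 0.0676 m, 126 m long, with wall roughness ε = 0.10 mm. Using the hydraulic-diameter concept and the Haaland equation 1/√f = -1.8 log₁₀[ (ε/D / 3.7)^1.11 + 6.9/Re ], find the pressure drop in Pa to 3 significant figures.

Hydraulic diameter D_h = 4A/P = D_o - D_i = 0.141 - 0.0676 = 0.0734 m.
Re = ρVD_h/μ = 1110·5.21·0.0734/0.021 = 2.021e+04.
ε/D_h = 0.0001/0.0734 = 0.00136; Haaland gives 1/√f = -1.8 log₁₀[0.000154+0.000341] = 5.949, so f = 0.02826.
ΔP = f(L/D_h)(ρV²/2) = 0.02826·126/0.0734·1.506e+04 = 7.308e+05 Pa.

ΔP ≈ 731000 Pa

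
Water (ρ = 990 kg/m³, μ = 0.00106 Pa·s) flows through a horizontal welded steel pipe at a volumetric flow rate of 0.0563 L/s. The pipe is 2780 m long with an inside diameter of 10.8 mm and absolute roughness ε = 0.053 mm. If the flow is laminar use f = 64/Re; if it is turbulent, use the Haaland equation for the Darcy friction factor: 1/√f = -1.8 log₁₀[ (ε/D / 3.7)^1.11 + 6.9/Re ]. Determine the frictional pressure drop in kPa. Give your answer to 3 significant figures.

ΔP ≈ 1960 kPa

Q = 0.0563 L/s = 0.0563/1000 = 5.63e-05 m³/s.
Cross-sectional area A = πD²/4 = π(0.0108)²/4 = 9.161e-05 m²; mean velocity V = Q/A = 5.63e-05/9.161e-05 = 0.6146 m/s.
Reynolds number Re = ρVD/μ = 990 · 0.6146 · 0.0108 / 0.00106 = 6199.
Re > 4000 → turbulent. Relative roughness ε/D = 5.3e-05/0.0108 = 0.00491. Haaland: 1/√f = -1.8 log₁₀[(0.00491/3.7)^1.11 + 6.9/6199] = -1.8 log₁₀[0.00064 + 0.00111] = 4.961, so f = 0.04063.
Darcy-Weisbach: ΔP = f(L/D)(ρV²/2) = 0.04063·(2780/0.0108)·(990·0.6146²/2) = 0.04063·2.574e+05·187 = 1.955e+06 Pa.
ΔP = 1.955e+06 Pa = 1960 kPa.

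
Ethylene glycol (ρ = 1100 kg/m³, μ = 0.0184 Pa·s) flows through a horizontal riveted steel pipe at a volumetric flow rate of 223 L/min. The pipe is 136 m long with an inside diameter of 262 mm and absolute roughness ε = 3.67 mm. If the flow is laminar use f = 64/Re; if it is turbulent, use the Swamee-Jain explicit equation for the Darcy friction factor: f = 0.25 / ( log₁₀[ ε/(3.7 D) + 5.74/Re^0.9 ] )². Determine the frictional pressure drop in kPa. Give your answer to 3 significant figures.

Q = 223 L/min = 223/60000 = 0.003717 m³/s.
Cross-sectional area A = πD²/4 = π(0.262)²/4 = 0.05391 m²; mean velocity V = Q/A = 0.003717/0.05391 = 0.06894 m/s.
Reynolds number Re = ρVD/μ = 1100 · 0.06894 · 0.262 / 0.0184 = 1080.
Re < 2300 → laminar flow, so f = 64/Re = 64/1080 = 0.05927 (the turbulent correlation is not needed).
Darcy-Weisbach: ΔP = f(L/D)(ρV²/2) = 0.05927·(136/0.262)·(1100·0.06894²/2) = 0.05927·519.1·2.614 = 80.42 Pa.
ΔP = 80.42 Pa = 0.0804 kPa.

ΔP ≈ 0.0804 kPa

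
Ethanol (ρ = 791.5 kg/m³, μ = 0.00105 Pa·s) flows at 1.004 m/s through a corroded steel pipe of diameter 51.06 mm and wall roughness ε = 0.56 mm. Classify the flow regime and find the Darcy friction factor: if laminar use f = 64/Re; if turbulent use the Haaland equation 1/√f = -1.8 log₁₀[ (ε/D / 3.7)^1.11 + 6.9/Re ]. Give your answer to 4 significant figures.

Re = ρVD/μ = 791.5·1.004·0.05106/0.00105 = 3.864e+04.
Re > 4000 → turbulent. ε/D = 0.00056/0.05106 = 0.011; Haaland: 1/√f = -1.8 log₁₀[0.00156 + 0.000179] = 4.967, so f = 0.04054.

f ≈ 0.04054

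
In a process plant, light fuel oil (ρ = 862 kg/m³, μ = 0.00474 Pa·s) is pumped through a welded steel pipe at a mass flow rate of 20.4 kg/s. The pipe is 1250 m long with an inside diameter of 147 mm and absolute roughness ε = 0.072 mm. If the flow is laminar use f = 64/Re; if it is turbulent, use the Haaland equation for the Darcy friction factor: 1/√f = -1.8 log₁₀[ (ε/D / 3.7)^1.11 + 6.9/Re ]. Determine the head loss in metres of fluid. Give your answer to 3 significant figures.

A = πD²/4 = π(0.147)²/4 = 0.01697 m²; mean velocity V = ṁ/(ρA) = 20.4/(862 · 0.01697) = 1.394 m/s.
Reynolds number Re = ρVD/μ = 862 · 1.394 · 0.147 / 0.00474 = 3.728e+04.
Re > 4000 → turbulent. Relative roughness ε/D = 7.2e-05/0.147 = 0.00049. Haaland: 1/√f = -1.8 log₁₀[(0.00049/3.7)^1.11 + 6.9/3.728e+04] = -1.8 log₁₀[4.96e-05 + 0.000185] = 6.533, so f = 0.02343.
Darcy-Weisbach: ΔP = f(L/D)(ρV²/2) = 0.02343·(1250/0.147)·(862·1.394²/2) = 0.02343·8503·838.1 = 1.67e+05 Pa.
Head loss h_f = ΔP/(ρg) = 1.67e+05/(862·9.81) = 19.7 m.

h_f ≈ 19.7 m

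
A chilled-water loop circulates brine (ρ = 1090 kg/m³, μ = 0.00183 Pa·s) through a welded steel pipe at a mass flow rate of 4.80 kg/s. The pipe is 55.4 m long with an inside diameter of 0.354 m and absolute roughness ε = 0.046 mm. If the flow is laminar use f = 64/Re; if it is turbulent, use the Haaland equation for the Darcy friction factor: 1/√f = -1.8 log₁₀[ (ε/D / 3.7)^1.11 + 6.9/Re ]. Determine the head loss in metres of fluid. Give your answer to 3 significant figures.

h_f ≈ 5.03×10^-4 m

A = πD²/4 = π(0.354)²/4 = 0.09842 m²; mean velocity V = ṁ/(ρA) = 4.8/(1090 · 0.09842) = 0.04474 m/s.
Reynolds number Re = ρVD/μ = 1090 · 0.04474 · 0.354 / 0.00183 = 9434.
Re > 4000 → turbulent. Relative roughness ε/D = 4.6e-05/0.354 = 0.00013. Haaland: 1/√f = -1.8 log₁₀[(0.00013/3.7)^1.11 + 6.9/9434] = -1.8 log₁₀[1.14e-05 + 0.000731] = 5.632, so f = 0.03152.
Darcy-Weisbach: ΔP = f(L/D)(ρV²/2) = 0.03152·(55.4/0.354)·(1090·0.04474²/2) = 0.03152·156.5·1.091 = 5.382 Pa.
Head loss h_f = ΔP/(ρg) = 5.382/(1090·9.81) = 5.03×10^-4 m.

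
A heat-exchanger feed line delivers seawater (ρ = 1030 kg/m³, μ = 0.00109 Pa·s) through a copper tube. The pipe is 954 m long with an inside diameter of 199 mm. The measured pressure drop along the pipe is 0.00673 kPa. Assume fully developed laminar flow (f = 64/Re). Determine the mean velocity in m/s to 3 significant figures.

For laminar flow, f = 64/Re with Re = ρVD/μ, so Darcy-Weisbach reduces to ΔP = 32μLV/D². Solving for V: V = ΔP·D²/(32μL) = 6.73·(0.199)²/(32·0.00109·954) = 0.008009 m/s.
Check: Re = ρVD/μ = 1030·0.008009·0.199/0.00109 = 1506 < 2300, so the laminar assumption holds.

V ≈ 0.00801 m/s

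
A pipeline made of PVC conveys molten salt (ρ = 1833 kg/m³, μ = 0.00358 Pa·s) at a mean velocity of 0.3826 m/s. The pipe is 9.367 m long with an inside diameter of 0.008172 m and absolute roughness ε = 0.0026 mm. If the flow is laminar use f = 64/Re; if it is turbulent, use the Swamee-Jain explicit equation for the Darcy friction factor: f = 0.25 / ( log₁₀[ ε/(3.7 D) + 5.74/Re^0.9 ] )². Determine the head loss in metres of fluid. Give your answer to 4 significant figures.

Reynolds number Re = ρVD/μ = 1833 · 0.3826 · 0.008172 / 0.00358 = 1601.
Re < 2300 → laminar flow, so f = 64/Re = 64/1601 = 0.03998 (the turbulent correlation is not needed).
Darcy-Weisbach: ΔP = f(L/D)(ρV²/2) = 0.03998·(9.367/0.008172)·(1833·0.3826²/2) = 0.03998·1146·134.2 = 6148 Pa.
Head loss h_f = ΔP/(ρg) = 6148/(1833·9.81) = 0.3419 m.

h_f ≈ 0.3419 m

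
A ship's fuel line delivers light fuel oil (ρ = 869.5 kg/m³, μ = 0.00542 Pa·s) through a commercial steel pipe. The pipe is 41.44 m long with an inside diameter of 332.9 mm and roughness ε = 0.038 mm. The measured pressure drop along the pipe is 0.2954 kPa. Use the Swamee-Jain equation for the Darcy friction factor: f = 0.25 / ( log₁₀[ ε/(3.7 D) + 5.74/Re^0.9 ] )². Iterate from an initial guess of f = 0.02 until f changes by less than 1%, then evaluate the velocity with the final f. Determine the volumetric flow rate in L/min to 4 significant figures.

Q ≈ 2454 L/min

Rearranging Darcy-Weisbach: V = √(2·ΔP·D/(f·L·ρ)). With ε/D = 3.8e-05/0.3329 = 0.000114, iterate starting from f = 0.02:
  f = 0.02 → V = √(2·295.4·0.3329/(0.02·41.44·869.5)) = 0.5224 m/s; Re = ρVD/μ = 2.79e+04; f → 0.02412
  f = 0.02412 → V = 0.4757 m/s; Re = 2.54e+04; f → 0.02465
  f = 0.02465 → V = 0.4706 m/s; Re = 2.513e+04; f → 0.02471
Converged (Δf/f < 1%). With the final f = 0.02471: V = √(2·295.4·0.3329/(0.02471·41.44·869.5)) = 0.47 m/s.
Q = V·A = 0.47·(π/4·0.3329²) = 0.0409 m³/s = 2454 L/min.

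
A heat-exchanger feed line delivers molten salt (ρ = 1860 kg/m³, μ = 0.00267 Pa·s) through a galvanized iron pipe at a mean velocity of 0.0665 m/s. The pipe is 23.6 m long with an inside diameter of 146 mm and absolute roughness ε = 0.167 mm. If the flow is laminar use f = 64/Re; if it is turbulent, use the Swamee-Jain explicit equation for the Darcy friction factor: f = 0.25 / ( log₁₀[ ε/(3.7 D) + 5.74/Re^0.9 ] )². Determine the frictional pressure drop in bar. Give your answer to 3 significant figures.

ΔP ≈ 2.41×10^-4 bar

Reynolds number Re = ρVD/μ = 1860 · 0.0665 · 0.146 / 0.00267 = 6764.
Re > 4000 → turbulent. Relative roughness ε/D = 0.000167/0.146 = 0.00114. Swamee-Jain: f = 0.25/(log₁₀[0.00114/3.7 + 5.74/6764^0.9])² = 0.25/(log₁₀[0.000309 + 0.00205])² = 0.25/(-2.627)² = 0.03622.
Darcy-Weisbach: ΔP = f(L/D)(ρV²/2) = 0.03622·(23.6/0.146)·(1860·0.0665²/2) = 0.03622·161.6·4.113 = 24.08 Pa.
ΔP = 24.08 Pa = 2.41×10^-4 bar.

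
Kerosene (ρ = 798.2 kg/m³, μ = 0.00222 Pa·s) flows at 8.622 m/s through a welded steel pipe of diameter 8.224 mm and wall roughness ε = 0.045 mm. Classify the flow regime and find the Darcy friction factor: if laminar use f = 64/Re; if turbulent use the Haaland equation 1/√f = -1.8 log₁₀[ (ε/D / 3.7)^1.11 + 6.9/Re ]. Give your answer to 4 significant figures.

f ≈ 0.03422

Re = ρVD/μ = 798.2·8.622·0.008224/0.00222 = 2.549e+04.
Re > 4000 → turbulent. ε/D = 4.5e-05/0.008224 = 0.00547; Haaland: 1/√f = -1.8 log₁₀[0.000722 + 0.000271] = 5.406, so f = 0.03422.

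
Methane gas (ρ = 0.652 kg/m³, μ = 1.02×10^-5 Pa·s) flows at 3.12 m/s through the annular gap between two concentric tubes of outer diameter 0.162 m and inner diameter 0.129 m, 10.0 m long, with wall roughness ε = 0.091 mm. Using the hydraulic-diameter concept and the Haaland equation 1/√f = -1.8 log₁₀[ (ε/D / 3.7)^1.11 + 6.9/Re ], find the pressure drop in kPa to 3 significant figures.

Hydraulic diameter D_h = 4A/P = D_o - D_i = 0.162 - 0.129 = 0.033 m.
Re = ρVD_h/μ = 0.652·3.12·0.033/1.02e-05 = 6581.
ε/D_h = 9.1e-05/0.033 = 0.00276; Haaland gives 1/√f = -1.8 log₁₀[0.000338+0.00105] = 5.145, so f = 0.03778.
ΔP = f(L/D_h)(ρV²/2) = 0.03778·10/0.033·3.173 = 36.33 Pa.
ΔP = 0.0363 kPa.

ΔP ≈ 0.0363 kPa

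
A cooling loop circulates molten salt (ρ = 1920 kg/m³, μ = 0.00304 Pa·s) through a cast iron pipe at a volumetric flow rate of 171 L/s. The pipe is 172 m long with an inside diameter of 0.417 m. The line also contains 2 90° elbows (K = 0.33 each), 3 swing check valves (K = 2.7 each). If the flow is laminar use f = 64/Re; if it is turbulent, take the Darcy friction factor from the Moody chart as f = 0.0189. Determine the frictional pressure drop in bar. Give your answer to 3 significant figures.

ΔP ≈ 0.249 bar

Q = 171 L/s = 171/1000 = 0.171 m³/s.
Cross-sectional area A = πD²/4 = π(0.417)²/4 = 0.1366 m²; mean velocity V = Q/A = 0.171/0.1366 = 1.252 m/s.
Reynolds number Re = ρVD/μ = 1920 · 1.252 · 0.417 / 0.00304 = 3.298e+05.
Re > 4000 → turbulent; use the Moody-chart value f = 0.0189.
Total minor-loss coefficient ΣK = 2·0.33 + 3·2.7 = 8.76.
ΔP = [f·L/D + ΣK]·(ρV²/2) = [0.0189·172/0.417 + 8.76]·(1920·1.252²/2) = [7.796 + 8.76]·1505 = 2.492e+04 Pa.
ΔP = 2.492e+04 Pa = 0.249 bar.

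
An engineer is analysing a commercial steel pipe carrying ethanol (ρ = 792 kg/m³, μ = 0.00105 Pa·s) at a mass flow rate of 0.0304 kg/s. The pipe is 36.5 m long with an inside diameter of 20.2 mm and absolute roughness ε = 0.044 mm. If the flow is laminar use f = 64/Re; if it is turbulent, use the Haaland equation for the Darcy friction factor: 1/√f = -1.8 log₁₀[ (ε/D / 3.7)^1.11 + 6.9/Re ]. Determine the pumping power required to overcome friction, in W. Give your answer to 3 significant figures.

A = πD²/4 = π(0.0202)²/4 = 0.0003205 m²; mean velocity V = ṁ/(ρA) = 0.0304/(792 · 0.0003205) = 0.1198 m/s.
Reynolds number Re = ρVD/μ = 792 · 0.1198 · 0.0202 / 0.00105 = 1825.
Re < 2300 → laminar flow, so f = 64/Re = 64/1825 = 0.03507 (the turbulent correlation is not needed).
Darcy-Weisbach: ΔP = f(L/D)(ρV²/2) = 0.03507·(36.5/0.0202)·(792·0.1198²/2) = 0.03507·1807·5.681 = 360 Pa.
Q = ṁ/ρ = 0.0304/792 = 3.838e-05 m³/s.
Pumping power P = QΔP = 3.838e-05·360 = 0.01382 W = 0.0138 W.

P ≈ 0.0138 W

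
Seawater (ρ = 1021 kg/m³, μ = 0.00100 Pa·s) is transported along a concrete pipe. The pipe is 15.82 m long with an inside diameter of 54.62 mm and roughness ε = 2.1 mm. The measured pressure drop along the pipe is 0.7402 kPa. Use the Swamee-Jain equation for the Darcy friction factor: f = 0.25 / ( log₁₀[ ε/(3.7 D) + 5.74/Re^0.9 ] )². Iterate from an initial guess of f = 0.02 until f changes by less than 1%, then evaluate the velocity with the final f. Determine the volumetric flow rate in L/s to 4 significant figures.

Q ≈ 0.6446 L/s

Rearranging Darcy-Weisbach: V = √(2·ΔP·D/(f·L·ρ)). With ε/D = 0.0021/0.05462 = 0.0384, iterate starting from f = 0.02:
  f = 0.02 → V = √(2·740.2·0.05462/(0.02·15.82·1021)) = 0.5003 m/s; Re = ρVD/μ = 2.79e+04; f → 0.06507
  f = 0.06507 → V = 0.2774 m/s; Re = 1.547e+04; f → 0.06612
  f = 0.06612 → V = 0.2752 m/s; Re = 1.534e+04; f → 0.06614
Converged (Δf/f < 1%). With the final f = 0.06614: V = √(2·740.2·0.05462/(0.06614·15.82·1021)) = 0.2751 m/s.
Q = V·A = 0.2751·(π/4·0.05462²) = 0.0006446 m³/s = 0.6446 L/s.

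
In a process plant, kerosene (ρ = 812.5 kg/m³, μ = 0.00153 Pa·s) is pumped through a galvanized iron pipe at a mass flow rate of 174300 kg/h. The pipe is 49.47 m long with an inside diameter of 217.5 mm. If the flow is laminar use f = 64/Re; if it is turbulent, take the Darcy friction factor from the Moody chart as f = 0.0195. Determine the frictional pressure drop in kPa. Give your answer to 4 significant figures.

ṁ = 174300 kg/h = 174300/3600 = 48.42 kg/s.
A = πD²/4 = π(0.2175)²/4 = 0.03715 m²; mean velocity V = ṁ/(ρA) = 48.42/(812.5 · 0.03715) = 1.604 m/s.
Reynolds number Re = ρVD/μ = 812.5 · 1.604 · 0.2175 / 0.00153 = 1.852e+05.
Re > 4000 → turbulent; use the Moody-chart value f = 0.0195.
Darcy-Weisbach: ΔP = f(L/D)(ρV²/2) = 0.0195·(49.47/0.2175)·(812.5·1.604²/2) = 0.0195·227.4·1045 = 4635 Pa.
ΔP = 4635 Pa = 4.635 kPa.

ΔP ≈ 4.635 kPa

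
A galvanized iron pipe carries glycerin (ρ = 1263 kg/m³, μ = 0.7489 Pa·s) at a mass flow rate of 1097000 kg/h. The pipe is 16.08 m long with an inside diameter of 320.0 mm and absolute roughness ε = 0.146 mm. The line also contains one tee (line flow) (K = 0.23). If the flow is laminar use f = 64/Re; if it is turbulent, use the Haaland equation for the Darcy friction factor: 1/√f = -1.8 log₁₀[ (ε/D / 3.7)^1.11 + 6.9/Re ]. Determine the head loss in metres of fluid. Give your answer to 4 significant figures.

h_f ≈ 1.017 m

ṁ = 1097000 kg/h = 1097000/3600 = 304.7 kg/s.
A = πD²/4 = π(0.32)²/4 = 0.08042 m²; mean velocity V = ṁ/(ρA) = 304.7/(1263 · 0.08042) = 3 m/s.
Reynolds number Re = ρVD/μ = 1263 · 3 · 0.32 / 0.749 = 1619.
Re < 2300 → laminar flow, so f = 64/Re = 64/1619 = 0.03953 (the turbulent correlation is not needed).
Total minor-loss coefficient ΣK = 1·0.23 = 0.23.
ΔP = [f·L/D + ΣK]·(ρV²/2) = [0.03953·16.08/0.32 + 0.23]·(1263·3²/2) = [1.986 + 0.23]·5683 = 1.26e+04 Pa.
Head loss h_f = ΔP/(ρg) = 1.26e+04/(1263·9.81) = 1.017 m.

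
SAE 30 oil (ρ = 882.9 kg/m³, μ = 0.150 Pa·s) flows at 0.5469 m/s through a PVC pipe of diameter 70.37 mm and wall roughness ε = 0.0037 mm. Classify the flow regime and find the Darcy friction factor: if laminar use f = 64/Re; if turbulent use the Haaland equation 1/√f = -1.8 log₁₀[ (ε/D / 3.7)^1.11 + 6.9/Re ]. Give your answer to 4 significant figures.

Re = ρVD/μ = 882.9·0.5469·0.07037/0.15 = 226.5.
Re < 2300 → laminar, so f = 64/Re = 0.2825 (roughness is irrelevant in laminar flow).

f ≈ 0.2825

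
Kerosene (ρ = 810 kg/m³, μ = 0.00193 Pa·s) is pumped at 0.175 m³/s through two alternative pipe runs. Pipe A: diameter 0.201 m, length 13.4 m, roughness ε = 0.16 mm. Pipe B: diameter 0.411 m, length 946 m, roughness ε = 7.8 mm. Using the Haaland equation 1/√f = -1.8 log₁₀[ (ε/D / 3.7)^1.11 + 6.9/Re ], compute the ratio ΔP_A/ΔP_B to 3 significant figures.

ΔP_A/ΔP_B ≈ 0.204

Pipe A: V = Q/A = 0.175/0.03173 = 5.515 m/s; Re = 4.652e+05; ε/D = 0.000796; Haaland → f = 0.01928; ΔP_A = f(L/D)(ρV²/2) = 1.584e+04 Pa.
Pipe B: V = Q/A = 0.175/0.1327 = 1.319 m/s; Re = 2.275e+05; ε/D = 0.019; Haaland → f = 0.04794; ΔP_B = f(L/D)(ρV²/2) = 7.776e+04 Pa.
ΔP_A/ΔP_B = 1.584e+04/7.776e+04 = 0.204.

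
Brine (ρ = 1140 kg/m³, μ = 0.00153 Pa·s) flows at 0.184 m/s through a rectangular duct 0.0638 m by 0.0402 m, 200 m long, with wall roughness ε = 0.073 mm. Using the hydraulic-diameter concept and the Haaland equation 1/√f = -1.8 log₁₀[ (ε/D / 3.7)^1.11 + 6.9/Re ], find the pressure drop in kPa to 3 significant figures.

ΔP ≈ 2.82 kPa

Hydraulic diameter D_h = 4A/P = 4·(0.0638·0.0402)/(2·(0.0638+0.0402)) = 0.01026/0.208 = 0.04932 m.
Re = ρVD_h/μ = 1140·0.184·0.04932/0.00153 = 6762.
ε/D_h = 7.3e-05/0.04932 = 0.00148; Haaland gives 1/√f = -1.8 log₁₀[0.000169+0.00102] = 5.264, so f = 0.03608.
ΔP = f(L/D_h)(ρV²/2) = 0.03608·200/0.04932·19.3 = 2824 Pa.
ΔP = 2.82 kPa.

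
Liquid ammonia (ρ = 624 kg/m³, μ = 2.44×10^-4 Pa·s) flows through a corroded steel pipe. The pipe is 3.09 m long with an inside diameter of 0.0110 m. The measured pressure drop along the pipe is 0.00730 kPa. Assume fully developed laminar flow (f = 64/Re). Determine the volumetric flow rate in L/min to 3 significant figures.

Q ≈ 0.209 L/min

For laminar flow, f = 64/Re with Re = ρVD/μ, so Darcy-Weisbach reduces to ΔP = 32μLV/D². Solving for V: V = ΔP·D²/(32μL) = 7.3·(0.011)²/(32·0.000244·3.09) = 0.03661 m/s.
Check: Re = ρVD/μ = 624·0.03661·0.011/0.000244 = 1030 < 2300, so the laminar assumption holds.
Q = V·A = 0.03661·(π/4·0.011²) = 3.479e-06 m³/s = 0.209 L/min.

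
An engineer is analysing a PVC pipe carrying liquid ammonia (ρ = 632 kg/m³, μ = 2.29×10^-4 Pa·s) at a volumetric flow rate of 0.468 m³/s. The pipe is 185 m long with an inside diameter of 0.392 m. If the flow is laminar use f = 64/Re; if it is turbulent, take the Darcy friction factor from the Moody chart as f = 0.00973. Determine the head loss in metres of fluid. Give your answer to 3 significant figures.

h_f ≈ 3.52 m

Cross-sectional area A = πD²/4 = π(0.392)²/4 = 0.1207 m²; mean velocity V = Q/A = 0.468/0.1207 = 3.878 m/s.
Reynolds number Re = ρVD/μ = 632 · 3.878 · 0.392 / 0.000229 = 4.195e+06.
Re > 4000 → turbulent; use the Moody-chart value f = 0.00973.
Darcy-Weisbach: ΔP = f(L/D)(ρV²/2) = 0.00973·(185/0.392)·(632·3.878²/2) = 0.00973·471.9·4752 = 2.182e+04 Pa.
Head loss h_f = ΔP/(ρg) = 2.182e+04/(632·9.81) = 3.52 m.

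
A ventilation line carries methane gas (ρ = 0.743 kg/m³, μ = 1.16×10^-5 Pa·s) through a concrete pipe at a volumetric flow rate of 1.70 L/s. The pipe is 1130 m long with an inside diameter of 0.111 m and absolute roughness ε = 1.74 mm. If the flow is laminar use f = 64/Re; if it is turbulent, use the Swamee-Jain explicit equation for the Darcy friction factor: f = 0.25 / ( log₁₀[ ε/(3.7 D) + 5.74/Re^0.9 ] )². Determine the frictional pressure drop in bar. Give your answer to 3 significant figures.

ΔP ≈ 5.98×10^-5 bar

Q = 1.70 L/s = 1.70/1000 = 0.0017 m³/s.
Cross-sectional area A = πD²/4 = π(0.111)²/4 = 0.009677 m²; mean velocity V = Q/A = 0.0017/0.009677 = 0.1757 m/s.
Reynolds number Re = ρVD/μ = 0.743 · 0.1757 · 0.111 / 1.16e-05 = 1249.
Re < 2300 → laminar flow, so f = 64/Re = 64/1249 = 0.05124 (the turbulent correlation is not needed).
Darcy-Weisbach: ΔP = f(L/D)(ρV²/2) = 0.05124·(1130/0.111)·(0.743·0.1757²/2) = 0.05124·1.018e+04·0.01147 = 5.981 Pa.
ΔP = 5.981 Pa = 5.98×10^-5 bar.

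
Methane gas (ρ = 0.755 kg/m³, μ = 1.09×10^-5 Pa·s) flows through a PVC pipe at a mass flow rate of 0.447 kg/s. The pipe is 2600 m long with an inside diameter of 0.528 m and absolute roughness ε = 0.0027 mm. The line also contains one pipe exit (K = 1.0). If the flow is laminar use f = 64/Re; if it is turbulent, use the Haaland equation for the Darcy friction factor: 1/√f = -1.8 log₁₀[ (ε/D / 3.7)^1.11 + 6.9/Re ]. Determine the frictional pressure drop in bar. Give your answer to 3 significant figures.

A = πD²/4 = π(0.528)²/4 = 0.219 m²; mean velocity V = ṁ/(ρA) = 0.447/(0.755 · 0.219) = 2.704 m/s.
Reynolds number Re = ρVD/μ = 0.755 · 2.704 · 0.528 / 1.09e-05 = 9.889e+04.
Re > 4000 → turbulent. Relative roughness ε/D = 2.7e-06/0.528 = 5.11e-06. Haaland: 1/√f = -1.8 log₁₀[(5.11e-06/3.7)^1.11 + 6.9/9.889e+04] = -1.8 log₁₀[3.13e-07 + 6.98e-05] = 7.478, so f = 0.01788.
Total minor-loss coefficient ΣK = 1·1 = 1.
ΔP = [f·L/D + ΣK]·(ρV²/2) = [0.01788·2600/0.528 + 1]·(0.755·2.704²/2) = [88.06 + 1]·2.76 = 245.8 Pa.
ΔP = 245.8 Pa = 0.00246 bar.

ΔP ≈ 0.00246 bar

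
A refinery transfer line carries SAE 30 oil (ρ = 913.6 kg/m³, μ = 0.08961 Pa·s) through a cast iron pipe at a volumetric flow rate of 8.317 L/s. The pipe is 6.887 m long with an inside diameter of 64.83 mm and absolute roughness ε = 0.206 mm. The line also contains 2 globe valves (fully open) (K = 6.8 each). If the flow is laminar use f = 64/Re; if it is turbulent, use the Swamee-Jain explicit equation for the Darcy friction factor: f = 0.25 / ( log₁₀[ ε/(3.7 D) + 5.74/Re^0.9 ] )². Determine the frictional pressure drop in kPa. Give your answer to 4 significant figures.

Q = 8.317 L/s = 8.317/1000 = 0.008317 m³/s.
Cross-sectional area A = πD²/4 = π(0.06483)²/4 = 0.003301 m²; mean velocity V = Q/A = 0.008317/0.003301 = 2.52 m/s.
Reynolds number Re = ρVD/μ = 913.6 · 2.52 · 0.06483 / 0.0896 = 1665.
Re < 2300 → laminar flow, so f = 64/Re = 64/1665 = 0.03843 (the turbulent correlation is not needed).
Total minor-loss coefficient ΣK = 2·6.8 = 13.6.
ΔP = [f·L/D + ΣK]·(ρV²/2) = [0.03843·6.887/0.06483 + 13.6]·(913.6·2.52²/2) = [4.083 + 13.6]·2900 = 5.128e+04 Pa.
ΔP = 5.128e+04 Pa = 51.28 kPa.

ΔP ≈ 51.28 kPa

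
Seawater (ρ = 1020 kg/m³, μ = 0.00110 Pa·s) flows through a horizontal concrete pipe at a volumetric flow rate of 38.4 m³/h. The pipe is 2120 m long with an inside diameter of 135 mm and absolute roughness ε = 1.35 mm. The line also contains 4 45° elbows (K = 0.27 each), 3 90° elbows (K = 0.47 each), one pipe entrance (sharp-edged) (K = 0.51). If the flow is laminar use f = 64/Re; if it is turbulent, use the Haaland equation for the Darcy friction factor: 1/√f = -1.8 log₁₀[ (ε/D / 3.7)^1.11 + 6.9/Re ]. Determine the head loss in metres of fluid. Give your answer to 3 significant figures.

Q = 38.4 m³/h = 38.4/3600 = 0.01067 m³/s.
Cross-sectional area A = πD²/4 = π(0.135)²/4 = 0.01431 m²; mean velocity V = Q/A = 0.01067/0.01431 = 0.7452 m/s.
Reynolds number Re = ρVD/μ = 1020 · 0.7452 · 0.135 / 0.0011 = 9.329e+04.
Re > 4000 → turbulent. Relative roughness ε/D = 0.00135/0.135 = 0.01. Haaland: 1/√f = -1.8 log₁₀[(0.01/3.7)^1.11 + 6.9/9.329e+04] = -1.8 log₁₀[0.00141 + 7.4e-05] = 5.091, so f = 0.03858.
Total minor-loss coefficient ΣK = 4·0.27 + 3·0.47 + 1·0.51 = 3.
ΔP = [f·L/D + ΣK]·(ρV²/2) = [0.03858·2120/0.135 + 3]·(1020·0.7452²/2) = [605.8 + 3]·283.2 = 1.724e+05 Pa.
Head loss h_f = ΔP/(ρg) = 1.724e+05/(1020·9.81) = 17.2 m.

h_f ≈ 17.2 m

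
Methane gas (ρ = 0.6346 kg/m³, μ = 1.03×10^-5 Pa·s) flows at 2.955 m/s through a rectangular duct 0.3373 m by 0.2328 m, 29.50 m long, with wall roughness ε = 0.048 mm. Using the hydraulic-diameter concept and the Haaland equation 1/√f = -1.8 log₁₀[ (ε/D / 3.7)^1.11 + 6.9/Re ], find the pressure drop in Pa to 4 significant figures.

Hydraulic diameter D_h = 4A/P = 4·(0.3373·0.2328)/(2·(0.3373+0.2328)) = 0.3141/1.14 = 0.2755 m.
Re = ρVD_h/μ = 0.6346·2.955·0.2755/1.03e-05 = 5.015e+04.
ε/D_h = 4.8e-05/0.2755 = 0.000174; Haaland gives 1/√f = -1.8 log₁₀[1.57e-05+0.000138] = 6.866, so f = 0.02121.
ΔP = f(L/D_h)(ρV²/2) = 0.02121·29.5/0.2755·2.771 = 6.294 Pa.

ΔP ≈ 6.294 Pa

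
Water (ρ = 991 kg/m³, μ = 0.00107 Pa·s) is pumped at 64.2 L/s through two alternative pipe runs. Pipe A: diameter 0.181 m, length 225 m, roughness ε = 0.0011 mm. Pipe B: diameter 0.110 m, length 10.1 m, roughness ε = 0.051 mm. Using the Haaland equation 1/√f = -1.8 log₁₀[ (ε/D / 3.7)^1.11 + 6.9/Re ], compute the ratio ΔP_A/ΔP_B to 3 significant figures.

ΔP_A/ΔP_B ≈ 1.46

Pipe A: V = Q/A = 0.0642/0.02573 = 2.495 m/s; Re = 4.183e+05; ε/D = 6.08e-06; Haaland → f = 0.01355; ΔP_A = f(L/D)(ρV²/2) = 5.196e+04 Pa.
Pipe B: V = Q/A = 0.0642/0.009503 = 6.756 m/s; Re = 6.882e+05; ε/D = 0.000464; Haaland → f = 0.01711; ΔP_B = f(L/D)(ρV²/2) = 3.553e+04 Pa.
ΔP_A/ΔP_B = 5.196e+04/3.553e+04 = 1.46.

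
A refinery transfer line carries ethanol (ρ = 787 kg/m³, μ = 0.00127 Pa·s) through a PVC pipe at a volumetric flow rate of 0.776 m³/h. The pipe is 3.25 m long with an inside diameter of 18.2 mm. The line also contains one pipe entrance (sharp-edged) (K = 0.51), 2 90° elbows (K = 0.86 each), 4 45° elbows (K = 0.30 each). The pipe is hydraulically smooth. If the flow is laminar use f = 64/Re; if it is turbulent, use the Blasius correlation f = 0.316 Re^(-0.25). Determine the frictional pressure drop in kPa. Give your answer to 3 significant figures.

Q = 0.776 m³/h = 0.776/3600 = 0.0002156 m³/s.
Cross-sectional area A = πD²/4 = π(0.0182)²/4 = 0.0002602 m²; mean velocity V = Q/A = 0.0002156/0.0002602 = 0.8286 m/s.
Reynolds number Re = ρVD/μ = 787 · 0.8286 · 0.0182 / 0.00127 = 9345.
Re > 4000 → turbulent. Smooth-pipe (Blasius): f = 0.316 Re^(-0.25) = 0.316/(9345)^0.25 = 0.03214.
Total minor-loss coefficient ΣK = 1·0.51 + 2·0.86 + 4·0.3 = 3.43.
ΔP = [f·L/D + ΣK]·(ρV²/2) = [0.03214·3.25/0.0182 + 3.43]·(787·0.8286²/2) = [5.739 + 3.43]·270.1 = 2477 Pa.
ΔP = 2477 Pa = 2.48 kPa.

ΔP ≈ 2.48 kPa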